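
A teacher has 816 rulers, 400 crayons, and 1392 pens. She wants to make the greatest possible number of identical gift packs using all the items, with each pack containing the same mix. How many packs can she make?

16 packs

The pack count must divide each quantity, so the greatest is gcd(816, 400, 1392).
816 = 2^4 × 3 × 17
400 = 2^4 × 5^2
1392 = 2^4 × 3 × 29
gcd(816, 400, 1392) = 2^4 = 16.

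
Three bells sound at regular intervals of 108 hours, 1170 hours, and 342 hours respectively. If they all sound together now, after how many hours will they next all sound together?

133380 hours

They coincide at every common multiple of the periods; the first is the LCM.
108 = 2^2 × 3^3
1170 = 2 × 3^2 × 5 × 13
342 = 2 × 3^2 × 19
LCM(108, 1170, 342) = 2^2 × 3^3 × 5 × 13 × 19 = 133380.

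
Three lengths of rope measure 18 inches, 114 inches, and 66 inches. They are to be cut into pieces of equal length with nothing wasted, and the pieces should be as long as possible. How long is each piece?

6 inches

The greatest length dividing all of 18, 114, and 66 is their gcd.
18 = 2 × 3^2
114 = 2 × 3 × 19
66 = 2 × 3 × 11
gcd(18, 114, 66) = 2 × 3 = 6.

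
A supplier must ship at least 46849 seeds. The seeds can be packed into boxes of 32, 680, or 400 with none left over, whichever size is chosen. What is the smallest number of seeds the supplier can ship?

54400

The number of seeds must be a common multiple of 32, 680, and 400, so a multiple of their LCM.
32 = 2^5
680 = 2^3 × 5 × 17
400 = 2^4 × 5^2
LCM(32, 680, 400) = 2^5 × 5^2 × 17 = 13600.
Smallest multiple of 13600 that is ≥ 46849: ⌈46849/13600⌉ × 13600 = 4 × 13600 = 54400.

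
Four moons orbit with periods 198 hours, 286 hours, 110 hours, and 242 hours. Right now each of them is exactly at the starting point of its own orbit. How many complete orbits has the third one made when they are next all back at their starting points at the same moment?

They are all back at their starting positions together after one LCM of the periods.
198 = 2 × 3^2 × 11
286 = 2 × 11 × 13
110 = 2 × 5 × 11
242 = 2 × 11^2
LCM(198, 286, 110, 242) = 2 × 3^2 × 5 × 11^2 × 13 = 141570.
Orbits for period 110: 141570 / 110 = 1287.

1287 orbits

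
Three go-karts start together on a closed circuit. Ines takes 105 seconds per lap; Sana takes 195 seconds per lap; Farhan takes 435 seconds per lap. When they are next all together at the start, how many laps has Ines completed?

377 laps

All finish a whole number of cycles simultaneously at t = LCM of the periods.
105 = 3 × 5 × 7
195 = 3 × 5 × 13
435 = 3 × 5 × 29
LCM(105, 195, 435) = 3 × 5 × 7 × 13 × 29 = 39585.
Laps for period 105: 39585 / 105 = 377.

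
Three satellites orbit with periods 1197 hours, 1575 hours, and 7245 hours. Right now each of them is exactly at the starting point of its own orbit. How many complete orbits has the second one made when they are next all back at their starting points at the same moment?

The first common completion time is the LCM of the periods.
1197 = 3^2 × 7 × 19
1575 = 3^2 × 5^2 × 7
7245 = 3^2 × 5 × 7 × 23
LCM(1197, 1575, 7245) = 3^2 × 5^2 × 7 × 19 × 23 = 688275.
Orbits for period 1575: 688275 / 1575 = 437.

437 orbits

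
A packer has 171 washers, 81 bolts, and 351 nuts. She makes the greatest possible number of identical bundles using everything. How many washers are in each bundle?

Number of bundles = gcd(171, 81, 351).
171 = 3^2 × 19
81 = 3^4
351 = 3^3 × 13
gcd(171, 81, 351) = 3^2 = 9.
washers per bundle = 171 / 9 = 19.

19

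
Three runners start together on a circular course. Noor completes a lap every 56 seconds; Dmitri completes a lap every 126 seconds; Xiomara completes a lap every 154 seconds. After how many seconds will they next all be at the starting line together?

5544 seconds

The first simultaneous occurrence is after LCM of the individual periods.
56 = 2^3 × 7
126 = 2 × 3^2 × 7
154 = 2 × 7 × 11
LCM(56, 126, 154) = 2^3 × 3^2 × 7 × 11 = 5544.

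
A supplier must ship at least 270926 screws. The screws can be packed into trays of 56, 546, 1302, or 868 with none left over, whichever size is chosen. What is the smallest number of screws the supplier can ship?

The number of screws must be a common multiple of 56, 546, 1302, and 868, so a multiple of their LCM.
56 = 2^3 × 7
546 = 2 × 3 × 7 × 13
1302 = 2 × 3 × 7 × 31
868 = 2^2 × 7 × 31
LCM(56, 546, 1302, 868) = 2^3 × 3 × 7 × 13 × 31 = 67704.
Smallest multiple of 67704 that is ≥ 270926: ⌈270926/67704⌉ × 67704 = 5 × 67704 = 338520.

338520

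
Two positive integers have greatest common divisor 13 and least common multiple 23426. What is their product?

304538

For any two positive integers, gcd × lcm = product = 13 × 23426 = 304538.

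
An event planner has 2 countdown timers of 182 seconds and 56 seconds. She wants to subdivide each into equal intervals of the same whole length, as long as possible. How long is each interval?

14 seconds

The interval must divide each timer length; the longest such is the gcd.
182 = 2 × 7 × 13
56 = 2^3 × 7
gcd(182, 56) = 2 × 7 = 14.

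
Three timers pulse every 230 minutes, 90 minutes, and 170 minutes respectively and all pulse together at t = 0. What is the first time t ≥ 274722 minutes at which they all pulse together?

Joint pulses occur at multiples of LCM(230, 90, 170).
230 = 2 × 5 × 23
90 = 2 × 3^2 × 5
170 = 2 × 5 × 17
LCM(230, 90, 170) = 2 × 3^2 × 5 × 17 × 23 = 35190.
Smallest multiple of 35190 that is ≥ 274722: ⌈274722/35190⌉ × 35190 = 8 × 35190 = 281520.

281520 minutes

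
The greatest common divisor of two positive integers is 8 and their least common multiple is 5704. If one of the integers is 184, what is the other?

For two integers, gcd × lcm = product, so the other is (8 × 5704) / 184 = 45632 / 184 = 248.

248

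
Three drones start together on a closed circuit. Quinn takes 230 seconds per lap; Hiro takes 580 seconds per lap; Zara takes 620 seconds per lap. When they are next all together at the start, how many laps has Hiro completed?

The first common completion time is the LCM of the periods.
230 = 2 × 5 × 23
580 = 2^2 × 5 × 29
620 = 2^2 × 5 × 31
LCM(230, 580, 620) = 2^2 × 5 × 23 × 29 × 31 = 413540.
Laps for period 580: 413540 / 580 = 713.

713 laps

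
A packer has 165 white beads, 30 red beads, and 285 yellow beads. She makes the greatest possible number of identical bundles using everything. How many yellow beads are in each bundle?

19

Number of bundles = gcd(165, 30, 285).
165 = 3 × 5 × 11
30 = 2 × 3 × 5
285 = 3 × 5 × 19
gcd(165, 30, 285) = 3 × 5 = 15.
yellow beads per bundle = 285 / 15 = 19.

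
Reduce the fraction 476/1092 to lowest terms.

17/39

476 = 2^2 × 7 × 17
1092 = 2^2 × 3 × 7 × 13
gcd(476, 1092) = 2^2 × 7 = 28.
Divide numerator and denominator by 28: 476/1092 = 17/39.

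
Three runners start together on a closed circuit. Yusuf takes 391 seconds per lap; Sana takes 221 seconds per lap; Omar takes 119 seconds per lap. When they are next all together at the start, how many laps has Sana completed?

They are all back at their starting positions together after one LCM of the periods.
391 = 17 × 23
221 = 13 × 17
119 = 7 × 17
LCM(391, 221, 119) = 7 × 13 × 17 × 23 = 35581.
Laps for period 221: 35581 / 221 = 161.

161 laps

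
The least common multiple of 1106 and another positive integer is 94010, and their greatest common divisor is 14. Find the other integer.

1190

gcd × lcm = product of the two integers, so the other integer is (14 × 94010) / 1106 = 1190.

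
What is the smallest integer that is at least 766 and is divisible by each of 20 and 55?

The integer must be a common multiple of 20 and 55, so a multiple of their LCM.
20 = 2^2 × 5
55 = 5 × 11
LCM(20, 55) = 2^2 × 5 × 11 = 220.
Smallest multiple of 220 that is ≥ 766: ⌈766/220⌉ × 220 = 4 × 220 = 880.

880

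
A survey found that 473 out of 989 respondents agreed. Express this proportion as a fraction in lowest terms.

473 = 11 × 43
989 = 23 × 43
gcd(473, 989) = 43.
Divide numerator and denominator by 43: 473/989 = 11/23.

11/23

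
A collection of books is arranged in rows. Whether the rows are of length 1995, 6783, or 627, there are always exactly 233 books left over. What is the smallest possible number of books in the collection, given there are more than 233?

N − 233 must be a common multiple of 1995, 6783, and 627.
1995 = 3 × 5 × 7 × 19
6783 = 3 × 7 × 17 × 19
627 = 3 × 11 × 19
LCM(1995, 6783, 627) = 3 × 5 × 7 × 11 × 17 × 19 = 373065.
Smallest N > 233 is LCM + 233 = 373065 + 233 = 373298.

373298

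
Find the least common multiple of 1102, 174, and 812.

46284

1102 = 2 × 19 × 29
174 = 2 × 3 × 29
812 = 2^2 × 7 × 29
LCM(1102, 174, 812) = 2^2 × 3 × 7 × 19 × 29 = 46284.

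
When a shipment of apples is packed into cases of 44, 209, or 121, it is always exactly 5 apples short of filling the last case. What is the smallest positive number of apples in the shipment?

Being 5 short of a full case of size k means N ≡ −5 (mod k), i.e. N + 5 is a multiple of each size.
44 = 2^2 × 11
209 = 11 × 19
121 = 11^2
LCM(44, 209, 121) = 2^2 × 11^2 × 19 = 9196.
Smallest positive N is 9196 − 5 = 9191.

9191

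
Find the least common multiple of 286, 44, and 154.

4004

286 = 2 × 11 × 13
44 = 2^2 × 11
154 = 2 × 7 × 11
LCM(286, 44, 154) = 2^2 × 7 × 11 × 13 = 4004.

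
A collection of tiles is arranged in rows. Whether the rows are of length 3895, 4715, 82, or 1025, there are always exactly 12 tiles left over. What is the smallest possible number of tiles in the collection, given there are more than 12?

N − 12 must be a common multiple of 3895, 4715, 82, and 1025.
3895 = 5 × 19 × 41
4715 = 5 × 23 × 41
82 = 2 × 41
1025 = 5^2 × 41
LCM(3895, 4715, 82, 1025) = 2 × 5^2 × 19 × 23 × 41 = 895850.
Smallest N > 12 is LCM + 12 = 895850 + 12 = 895862.

895862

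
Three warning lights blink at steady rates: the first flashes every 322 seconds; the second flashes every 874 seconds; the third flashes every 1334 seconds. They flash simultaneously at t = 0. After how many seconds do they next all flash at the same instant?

177422 seconds

The first simultaneous occurrence is after LCM of the individual periods.
322 = 2 × 7 × 23
874 = 2 × 19 × 23
1334 = 2 × 23 × 29
LCM(322, 874, 1334) = 2 × 7 × 19 × 23 × 29 = 177422.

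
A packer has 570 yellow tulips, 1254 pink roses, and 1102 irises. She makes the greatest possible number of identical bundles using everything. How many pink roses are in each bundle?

Number of bundles = gcd(570, 1254, 1102).
570 = 2 × 3 × 5 × 19
1254 = 2 × 3 × 11 × 19
1102 = 2 × 19 × 29
gcd(570, 1254, 1102) = 2 × 19 = 38.
pink roses per bundle = 1254 / 38 = 33.

33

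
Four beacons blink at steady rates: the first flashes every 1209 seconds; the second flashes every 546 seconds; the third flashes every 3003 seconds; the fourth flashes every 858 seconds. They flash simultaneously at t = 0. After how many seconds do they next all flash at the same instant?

The first simultaneous occurrence is after LCM of the individual periods.
1209 = 3 × 13 × 31
546 = 2 × 3 × 7 × 13
3003 = 3 × 7 × 11 × 13
858 = 2 × 3 × 11 × 13
LCM(1209, 546, 3003, 858) = 2 × 3 × 7 × 11 × 13 × 31 = 186186.

186186 seconds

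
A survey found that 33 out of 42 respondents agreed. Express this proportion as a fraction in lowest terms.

11/14

33 = 3 × 11
42 = 2 × 3 × 7
gcd(33, 42) = 3.
Divide numerator and denominator by 3: 33/42 = 11/14.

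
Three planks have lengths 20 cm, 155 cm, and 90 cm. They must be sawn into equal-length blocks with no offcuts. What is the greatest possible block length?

This is the greatest common divisor of 20, 155, and 90.
20 = 2^2 × 5
155 = 5 × 31
90 = 2 × 3^2 × 5
gcd(20, 155, 90) = 5.

5 cm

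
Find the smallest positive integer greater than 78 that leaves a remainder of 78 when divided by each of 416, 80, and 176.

22958

N − 78 must be a common multiple of 416, 80, and 176.
416 = 2^5 × 13
80 = 2^4 × 5
176 = 2^4 × 11
LCM(416, 80, 176) = 2^5 × 5 × 11 × 13 = 22880.
Smallest N > 78 is LCM + 78 = 22880 + 78 = 22958.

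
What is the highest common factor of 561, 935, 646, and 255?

17

561 = 3 × 11 × 17
935 = 5 × 11 × 17
646 = 2 × 17 × 19
255 = 3 × 5 × 17
gcd(561, 935, 646, 255) = 17.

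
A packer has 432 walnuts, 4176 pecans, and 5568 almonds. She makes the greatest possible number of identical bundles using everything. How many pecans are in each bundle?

87

Number of bundles = gcd(432, 4176, 5568).
432 = 2^4 × 3^3
4176 = 2^4 × 3^2 × 29
5568 = 2^6 × 3 × 29
gcd(432, 4176, 5568) = 2^4 × 3 = 48.
pecans per bundle = 4176 / 48 = 87.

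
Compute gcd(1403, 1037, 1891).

61

1403 = 23 × 61
1037 = 17 × 61
1891 = 31 × 61
gcd(1403, 1037, 1891) = 61.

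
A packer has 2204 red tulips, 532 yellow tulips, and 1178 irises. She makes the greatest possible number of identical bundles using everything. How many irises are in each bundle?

31

Number of bundles = gcd(2204, 532, 1178).
2204 = 2^2 × 19 × 29
532 = 2^2 × 7 × 19
1178 = 2 × 19 × 31
gcd(2204, 532, 1178) = 2 × 19 = 38.
irises per bundle = 1178 / 38 = 31.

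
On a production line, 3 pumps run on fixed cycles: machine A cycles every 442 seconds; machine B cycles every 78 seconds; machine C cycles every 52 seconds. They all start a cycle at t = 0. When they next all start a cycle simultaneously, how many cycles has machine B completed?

All finish a whole number of cycles simultaneously at t = LCM of the periods.
442 = 2 × 13 × 17
78 = 2 × 3 × 13
52 = 2^2 × 13
LCM(442, 78, 52) = 2^2 × 3 × 13 × 17 = 2652.
Cycles for period 78: 2652 / 78 = 34.

34 cycles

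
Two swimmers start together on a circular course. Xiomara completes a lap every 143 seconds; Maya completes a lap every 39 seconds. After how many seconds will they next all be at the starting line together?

They coincide at every common multiple of the periods; the first is the LCM.
143 = 11 × 13
39 = 3 × 13
LCM(143, 39) = 3 × 11 × 13 = 429.

429 seconds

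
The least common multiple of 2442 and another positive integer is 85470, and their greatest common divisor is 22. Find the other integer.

770

gcd × lcm = product of the two integers, so the other integer is (22 × 85470) / 2442 = 770.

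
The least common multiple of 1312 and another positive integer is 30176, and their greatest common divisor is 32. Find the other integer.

736

gcd × lcm = product of the two integers, so the other integer is (32 × 30176) / 1312 = 736.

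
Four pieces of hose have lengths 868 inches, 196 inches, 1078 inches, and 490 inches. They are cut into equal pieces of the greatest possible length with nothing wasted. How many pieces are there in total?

Piece length = gcd(868, 196, 1078, 490).
868 = 2^2 × 7 × 31
196 = 2^2 × 7^2
1078 = 2 × 7^2 × 11
490 = 2 × 5 × 7^2
gcd(868, 196, 1078, 490) = 2 × 7 = 14.
Total pieces = 868/14 + 196/14 + 1078/14 + 490/14 = 62 + 14 + 77 + 35 = 188.

188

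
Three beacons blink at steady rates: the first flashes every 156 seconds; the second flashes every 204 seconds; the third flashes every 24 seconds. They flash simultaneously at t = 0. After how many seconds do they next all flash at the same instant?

We need the least common multiple of the intervals.
156 = 2^2 × 3 × 13
204 = 2^2 × 3 × 17
24 = 2^3 × 3
LCM(156, 204, 24) = 2^3 × 3 × 13 × 17 = 5304.

5304 seconds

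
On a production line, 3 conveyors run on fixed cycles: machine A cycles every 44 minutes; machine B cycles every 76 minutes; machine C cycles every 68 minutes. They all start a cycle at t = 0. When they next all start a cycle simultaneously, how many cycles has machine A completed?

323 cycles

All finish a whole number of cycles simultaneously at t = LCM of the periods.
44 = 2^2 × 11
76 = 2^2 × 19
68 = 2^2 × 17
LCM(44, 76, 68) = 2^2 × 11 × 17 × 19 = 14212.
Cycles for period 44: 14212 / 44 = 323.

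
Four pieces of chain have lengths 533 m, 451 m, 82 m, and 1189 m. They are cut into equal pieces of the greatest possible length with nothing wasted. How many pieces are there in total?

Piece length = gcd(533, 451, 82, 1189).
533 = 13 × 41
451 = 11 × 41
82 = 2 × 41
1189 = 29 × 41
gcd(533, 451, 82, 1189) = 41.
Total pieces = 533/41 + 451/41 + 82/41 + 1189/41 = 13 + 11 + 2 + 29 = 55.

55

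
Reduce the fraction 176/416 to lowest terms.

11/26

176 = 2^4 × 11
416 = 2^5 × 13
gcd(176, 416) = 2^4 = 16.
Divide numerator and denominator by 16: 176/416 = 11/26.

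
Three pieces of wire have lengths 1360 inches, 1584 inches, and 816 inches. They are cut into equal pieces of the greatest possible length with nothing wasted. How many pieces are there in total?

Piece length = gcd(1360, 1584, 816).
1360 = 2^4 × 5 × 17
1584 = 2^4 × 3^2 × 11
816 = 2^4 × 3 × 17
gcd(1360, 1584, 816) = 2^4 = 16.
Total pieces = 1360/16 + 1584/16 + 816/16 = 85 + 99 + 51 = 235.

235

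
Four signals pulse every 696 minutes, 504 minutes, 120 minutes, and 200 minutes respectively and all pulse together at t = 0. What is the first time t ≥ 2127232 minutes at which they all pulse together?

2192400 minutes

Joint pulses occur at multiples of LCM(696, 504, 120, 200).
696 = 2^3 × 3 × 29
504 = 2^3 × 3^2 × 7
120 = 2^3 × 3 × 5
200 = 2^3 × 5^2
LCM(696, 504, 120, 200) = 2^3 × 3^2 × 5^2 × 7 × 29 = 365400.
Smallest multiple of 365400 that is ≥ 2127232: ⌈2127232/365400⌉ × 365400 = 6 × 365400 = 2192400.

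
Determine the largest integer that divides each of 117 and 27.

9

117 = 3^2 × 13
27 = 3^3
gcd(117, 27) = 3^2 = 9.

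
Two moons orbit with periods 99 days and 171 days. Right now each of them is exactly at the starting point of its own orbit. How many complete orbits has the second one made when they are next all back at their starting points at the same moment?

11 orbits

They are all back at their starting positions together after one LCM of the periods.
99 = 3^2 × 11
171 = 3^2 × 19
LCM(99, 171) = 3^2 × 11 × 19 = 1881.
Orbits for period 171: 1881 / 171 = 11.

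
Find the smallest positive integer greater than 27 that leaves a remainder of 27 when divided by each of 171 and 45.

882

N − 27 must be a common multiple of 171 and 45.
171 = 3^2 × 19
45 = 3^2 × 5
LCM(171, 45) = 3^2 × 5 × 19 = 855.
Smallest N > 27 is LCM + 27 = 855 + 27 = 882.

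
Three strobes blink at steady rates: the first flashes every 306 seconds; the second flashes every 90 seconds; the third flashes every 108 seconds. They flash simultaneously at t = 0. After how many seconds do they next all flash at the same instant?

The first simultaneous occurrence is after LCM of the individual periods.
306 = 2 × 3^2 × 17
90 = 2 × 3^2 × 5
108 = 2^2 × 3^3
LCM(306, 90, 108) = 2^2 × 3^3 × 5 × 17 = 9180.

9180 seconds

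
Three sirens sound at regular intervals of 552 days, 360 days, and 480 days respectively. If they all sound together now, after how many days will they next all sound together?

33120 days

We need the least common multiple of the intervals.
552 = 2^3 × 3 × 23
360 = 2^3 × 3^2 × 5
480 = 2^5 × 3 × 5
LCM(552, 360, 480) = 2^5 × 3^2 × 5 × 23 = 33120.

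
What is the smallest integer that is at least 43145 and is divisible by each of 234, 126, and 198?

The integer must be a common multiple of 234, 126, and 198, so a multiple of their LCM.
234 = 2 × 3^2 × 13
126 = 2 × 3^2 × 7
198 = 2 × 3^2 × 11
LCM(234, 126, 198) = 2 × 3^2 × 7 × 11 × 13 = 18018.
Smallest multiple of 18018 that is ≥ 43145: ⌈43145/18018⌉ × 18018 = 3 × 18018 = 54054.

54054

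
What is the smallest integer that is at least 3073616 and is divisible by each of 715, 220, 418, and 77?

3423420

The integer must be a common multiple of 715, 220, 418, and 77, so a multiple of their LCM.
715 = 5 × 11 × 13
220 = 2^2 × 5 × 11
418 = 2 × 11 × 19
77 = 7 × 11
LCM(715, 220, 418, 77) = 2^2 × 5 × 7 × 11 × 13 × 19 = 380380.
Smallest multiple of 380380 that is ≥ 3073616: ⌈3073616/380380⌉ × 380380 = 9 × 380380 = 3423420.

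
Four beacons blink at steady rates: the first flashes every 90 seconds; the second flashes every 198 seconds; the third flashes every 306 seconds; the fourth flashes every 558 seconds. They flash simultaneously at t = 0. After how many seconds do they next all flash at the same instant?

We need the least common multiple of the intervals.
90 = 2 × 3^2 × 5
198 = 2 × 3^2 × 11
306 = 2 × 3^2 × 17
558 = 2 × 3^2 × 31
LCM(90, 198, 306, 558) = 2 × 3^2 × 5 × 11 × 17 × 31 = 521730.

521730 seconds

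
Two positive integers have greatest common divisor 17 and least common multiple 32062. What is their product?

For any two positive integers, gcd × lcm = product = 17 × 32062 = 545054.

545054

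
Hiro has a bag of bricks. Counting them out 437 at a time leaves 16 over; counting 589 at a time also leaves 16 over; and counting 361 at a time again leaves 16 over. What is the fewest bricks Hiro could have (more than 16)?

257409

N − 16 must be a common multiple of 437, 589, and 361.
437 = 19 × 23
589 = 19 × 31
361 = 19^2
LCM(437, 589, 361) = 19^2 × 23 × 31 = 257393.
Smallest N > 16 is LCM + 16 = 257393 + 16 = 257409.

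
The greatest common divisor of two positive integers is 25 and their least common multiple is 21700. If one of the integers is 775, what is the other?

700

For two integers, gcd × lcm = product, so the other is (25 × 21700) / 775 = 542500 / 775 = 700.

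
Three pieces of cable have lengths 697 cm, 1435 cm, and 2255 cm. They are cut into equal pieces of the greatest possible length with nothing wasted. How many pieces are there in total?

Piece length = gcd(697, 1435, 2255).
697 = 17 × 41
1435 = 5 × 7 × 41
2255 = 5 × 11 × 41
gcd(697, 1435, 2255) = 41.
Total pieces = 697/41 + 1435/41 + 2255/41 = 17 + 35 + 55 = 107.

107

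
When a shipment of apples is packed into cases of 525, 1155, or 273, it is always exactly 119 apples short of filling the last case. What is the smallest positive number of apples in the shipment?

74956

Being 119 short of a full case of size k means N ≡ −119 (mod k), i.e. N + 119 is a multiple of each size.
525 = 3 × 5^2 × 7
1155 = 3 × 5 × 7 × 11
273 = 3 × 7 × 13
LCM(525, 1155, 273) = 3 × 5^2 × 7 × 11 × 13 = 75075.
Smallest positive N is 75075 − 119 = 74956.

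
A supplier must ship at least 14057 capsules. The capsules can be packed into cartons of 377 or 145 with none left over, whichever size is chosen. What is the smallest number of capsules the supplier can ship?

15080

The number of capsules must be a common multiple of 377 and 145, so a multiple of their LCM.
377 = 13 × 29
145 = 5 × 29
LCM(377, 145) = 5 × 13 × 29 = 1885.
Smallest multiple of 1885 that is ≥ 14057: ⌈14057/1885⌉ × 1885 = 8 × 1885 = 15080.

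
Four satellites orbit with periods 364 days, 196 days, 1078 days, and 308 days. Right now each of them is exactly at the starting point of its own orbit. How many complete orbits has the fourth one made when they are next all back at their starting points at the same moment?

91 orbits

All finish a whole number of cycles simultaneously at t = LCM of the periods.
364 = 2^2 × 7 × 13
196 = 2^2 × 7^2
1078 = 2 × 7^2 × 11
308 = 2^2 × 7 × 11
LCM(364, 196, 1078, 308) = 2^2 × 7^2 × 11 × 13 = 28028.
Orbits for period 308: 28028 / 308 = 91.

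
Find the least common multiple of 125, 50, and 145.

7250

125 = 5^3
50 = 2 × 5^2
145 = 5 × 29
LCM(125, 50, 145) = 2 × 5^3 × 29 = 7250.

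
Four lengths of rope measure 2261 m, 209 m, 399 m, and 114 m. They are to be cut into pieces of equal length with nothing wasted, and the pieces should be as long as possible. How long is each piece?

19 m

The greatest length dividing all of 2261, 209, 399, and 114 is their gcd.
2261 = 7 × 17 × 19
209 = 11 × 19
399 = 3 × 7 × 19
114 = 2 × 3 × 19
gcd(2261, 209, 399, 114) = 19.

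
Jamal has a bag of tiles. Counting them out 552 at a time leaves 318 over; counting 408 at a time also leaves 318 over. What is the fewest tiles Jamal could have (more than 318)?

N − 318 must be a common multiple of 552 and 408.
552 = 2^3 × 3 × 23
408 = 2^3 × 3 × 17
LCM(552, 408) = 2^3 × 3 × 17 × 23 = 9384.
Smallest N > 318 is LCM + 318 = 9384 + 318 = 9702.

9702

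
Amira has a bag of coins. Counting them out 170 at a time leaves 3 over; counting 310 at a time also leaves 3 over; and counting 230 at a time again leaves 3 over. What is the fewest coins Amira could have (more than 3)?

N − 3 must be a common multiple of 170, 310, and 230.
170 = 2 × 5 × 17
310 = 2 × 5 × 31
230 = 2 × 5 × 23
LCM(170, 310, 230) = 2 × 5 × 17 × 23 × 31 = 121210.
Smallest N > 3 is LCM + 3 = 121210 + 3 = 121213.

121213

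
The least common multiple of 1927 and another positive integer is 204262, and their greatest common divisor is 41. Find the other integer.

gcd × lcm = product of the two integers, so the other integer is (41 × 204262) / 1927 = 4346.

4346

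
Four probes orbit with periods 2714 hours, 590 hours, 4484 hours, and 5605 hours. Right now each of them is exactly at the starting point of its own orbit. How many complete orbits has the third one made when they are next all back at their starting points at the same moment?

All finish a whole number of cycles simultaneously at t = LCM of the periods.
2714 = 2 × 23 × 59
590 = 2 × 5 × 59
4484 = 2^2 × 19 × 59
5605 = 5 × 19 × 59
LCM(2714, 590, 4484, 5605) = 2^2 × 5 × 19 × 23 × 59 = 515660.
Orbits for period 4484: 515660 / 4484 = 115.

115 orbits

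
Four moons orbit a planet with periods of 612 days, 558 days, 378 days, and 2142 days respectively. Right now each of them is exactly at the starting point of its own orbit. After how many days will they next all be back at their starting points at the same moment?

398412 days

We need the least common multiple of the intervals.
612 = 2^2 × 3^2 × 17
558 = 2 × 3^2 × 31
378 = 2 × 3^3 × 7
2142 = 2 × 3^2 × 7 × 17
LCM(612, 558, 378, 2142) = 2^2 × 3^3 × 7 × 17 × 31 = 398412.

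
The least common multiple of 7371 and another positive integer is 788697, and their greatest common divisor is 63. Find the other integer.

6741

gcd × lcm = product of the two integers, so the other integer is (63 × 788697) / 7371 = 6741.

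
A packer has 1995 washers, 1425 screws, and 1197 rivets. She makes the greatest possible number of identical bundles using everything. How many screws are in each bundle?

Number of bundles = gcd(1995, 1425, 1197).
1995 = 3 × 5 × 7 × 19
1425 = 3 × 5^2 × 19
1197 = 3^2 × 7 × 19
gcd(1995, 1425, 1197) = 3 × 19 = 57.
screws per bundle = 1425 / 57 = 25.

25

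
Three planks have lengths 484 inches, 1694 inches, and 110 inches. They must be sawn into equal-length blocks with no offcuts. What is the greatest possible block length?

The block length must divide every plank, so the greatest is gcd(484, 1694, 110).
484 = 2^2 × 11^2
1694 = 2 × 7 × 11^2
110 = 2 × 5 × 11
gcd(484, 1694, 110) = 2 × 11 = 22.

22 inches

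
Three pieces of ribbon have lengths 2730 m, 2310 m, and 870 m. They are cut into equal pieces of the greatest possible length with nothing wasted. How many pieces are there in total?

197

Piece length = gcd(2730, 2310, 870).
2730 = 2 × 3 × 5 × 7 × 13
2310 = 2 × 3 × 5 × 7 × 11
870 = 2 × 3 × 5 × 29
gcd(2730, 2310, 870) = 2 × 3 × 5 = 30.
Total pieces = 2730/30 + 2310/30 + 870/30 = 91 + 77 + 29 = 197.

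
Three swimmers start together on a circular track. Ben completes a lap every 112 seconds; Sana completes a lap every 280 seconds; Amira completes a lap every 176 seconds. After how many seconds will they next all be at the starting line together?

6160 seconds

They coincide at every common multiple of the periods; the first is the LCM.
112 = 2^4 × 7
280 = 2^3 × 5 × 7
176 = 2^4 × 11
LCM(112, 280, 176) = 2^4 × 5 × 7 × 11 = 6160.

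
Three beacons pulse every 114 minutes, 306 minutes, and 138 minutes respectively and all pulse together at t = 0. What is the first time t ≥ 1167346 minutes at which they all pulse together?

Joint pulses occur at multiples of LCM(114, 306, 138).
114 = 2 × 3 × 19
306 = 2 × 3^2 × 17
138 = 2 × 3 × 23
LCM(114, 306, 138) = 2 × 3^2 × 17 × 19 × 23 = 133722.
Smallest multiple of 133722 that is ≥ 1167346: ⌈1167346/133722⌉ × 133722 = 9 × 133722 = 1203498.

1203498 minutes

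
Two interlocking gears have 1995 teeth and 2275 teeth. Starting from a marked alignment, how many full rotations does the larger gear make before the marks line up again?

The first common completion time is the LCM of the periods.
1995 = 3 × 5 × 7 × 19
2275 = 5^2 × 7 × 13
LCM(1995, 2275) = 3 × 5^2 × 7 × 13 × 19 = 129675.
Rotations for period 2275: 129675 / 2275 = 57.

57 rotations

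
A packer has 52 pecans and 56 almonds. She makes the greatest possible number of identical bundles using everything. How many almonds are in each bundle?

Number of bundles = gcd(52, 56).
52 = 2^2 × 13
56 = 2^3 × 7
gcd(52, 56) = 2^2 = 4.
almonds per bundle = 56 / 4 = 14.

14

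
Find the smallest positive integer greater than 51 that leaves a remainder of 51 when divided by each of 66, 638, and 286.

N − 51 must be a common multiple of 66, 638, and 286.
66 = 2 × 3 × 11
638 = 2 × 11 × 29
286 = 2 × 11 × 13
LCM(66, 638, 286) = 2 × 3 × 11 × 13 × 29 = 24882.
Smallest N > 51 is LCM + 51 = 24882 + 51 = 24933.

24933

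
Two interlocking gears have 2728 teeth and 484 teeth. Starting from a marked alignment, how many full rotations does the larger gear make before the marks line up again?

11 rotations

They are all back at their starting positions together after one LCM of the periods.
2728 = 2^3 × 11 × 31
484 = 2^2 × 11^2
LCM(2728, 484) = 2^3 × 11^2 × 31 = 30008.
Rotations for period 2728: 30008 / 2728 = 11.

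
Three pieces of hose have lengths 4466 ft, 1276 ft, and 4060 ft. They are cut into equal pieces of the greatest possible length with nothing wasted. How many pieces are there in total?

Piece length = gcd(4466, 1276, 4060).
4466 = 2 × 7 × 11 × 29
1276 = 2^2 × 11 × 29
4060 = 2^2 × 5 × 7 × 29
gcd(4466, 1276, 4060) = 2 × 29 = 58.
Total pieces = 4466/58 + 1276/58 + 4060/58 = 77 + 22 + 70 = 169.

169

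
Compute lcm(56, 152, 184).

56 = 2^3 × 7
152 = 2^3 × 19
184 = 2^3 × 23
LCM(56, 152, 184) = 2^3 × 7 × 19 × 23 = 24472.

24472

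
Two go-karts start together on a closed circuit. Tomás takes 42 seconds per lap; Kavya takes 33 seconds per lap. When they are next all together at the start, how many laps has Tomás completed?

The first common completion time is the LCM of the periods.
42 = 2 × 3 × 7
33 = 3 × 11
LCM(42, 33) = 2 × 3 × 7 × 11 = 462.
Laps for period 42: 462 / 42 = 11.

11 laps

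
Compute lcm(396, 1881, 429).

396 = 2^2 × 3^2 × 11
1881 = 3^2 × 11 × 19
429 = 3 × 11 × 13
LCM(396, 1881, 429) = 2^2 × 3^2 × 11 × 13 × 19 = 97812.

97812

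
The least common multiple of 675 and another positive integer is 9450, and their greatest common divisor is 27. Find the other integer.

378

gcd × lcm = product of the two integers, so the other integer is (27 × 9450) / 675 = 378.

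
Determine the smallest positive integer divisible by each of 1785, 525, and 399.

169575

1785 = 3 × 5 × 7 × 17
525 = 3 × 5^2 × 7
399 = 3 × 7 × 19
LCM(1785, 525, 399) = 3 × 5^2 × 7 × 17 × 19 = 169575.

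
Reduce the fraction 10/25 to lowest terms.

10 = 2 × 5
25 = 5^2
gcd(10, 25) = 5.
Divide numerator and denominator by 5: 10/25 = 2/5.

2/5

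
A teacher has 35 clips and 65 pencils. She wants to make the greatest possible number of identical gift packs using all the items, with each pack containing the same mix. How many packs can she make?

The pack count must divide each quantity, so the greatest is gcd(35, 65).
35 = 5 × 7
65 = 5 × 13
gcd(35, 65) = 5.

5 packs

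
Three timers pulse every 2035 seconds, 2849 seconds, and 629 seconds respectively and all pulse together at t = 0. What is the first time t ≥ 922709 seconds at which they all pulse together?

968660 seconds

Joint pulses occur at multiples of LCM(2035, 2849, 629).
2035 = 5 × 11 × 37
2849 = 7 × 11 × 37
629 = 17 × 37
LCM(2035, 2849, 629) = 5 × 7 × 11 × 17 × 37 = 242165.
Smallest multiple of 242165 that is ≥ 922709: ⌈922709/242165⌉ × 242165 = 4 × 242165 = 968660.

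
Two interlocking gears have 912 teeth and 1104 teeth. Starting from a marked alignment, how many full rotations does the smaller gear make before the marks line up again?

The first common completion time is the LCM of the periods.
912 = 2^4 × 3 × 19
1104 = 2^4 × 3 × 23
LCM(912, 1104) = 2^4 × 3 × 19 × 23 = 20976.
Rotations for period 912: 20976 / 912 = 23.

23 rotations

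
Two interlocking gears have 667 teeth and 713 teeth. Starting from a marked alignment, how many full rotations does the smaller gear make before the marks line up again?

They are all back at their starting positions together after one LCM of the periods.
667 = 23 × 29
713 = 23 × 31
LCM(667, 713) = 23 × 29 × 31 = 20677.
Rotations for period 667: 20677 / 667 = 31.

31 rotations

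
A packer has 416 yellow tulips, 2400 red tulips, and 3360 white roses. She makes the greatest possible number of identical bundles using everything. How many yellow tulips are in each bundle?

13

Number of bundles = gcd(416, 2400, 3360).
416 = 2^5 × 13
2400 = 2^5 × 3 × 5^2
3360 = 2^5 × 3 × 5 × 7
gcd(416, 2400, 3360) = 2^5 = 32.
yellow tulips per bundle = 416 / 32 = 13.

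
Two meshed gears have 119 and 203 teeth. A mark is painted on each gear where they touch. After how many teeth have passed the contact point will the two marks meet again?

The first simultaneous occurrence is after LCM of the individual periods.
119 = 7 × 17
203 = 7 × 29
LCM(119, 203) = 7 × 17 × 29 = 3451.

3451 teeth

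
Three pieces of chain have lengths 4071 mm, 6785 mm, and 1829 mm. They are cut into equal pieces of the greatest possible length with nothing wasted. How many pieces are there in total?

Piece length = gcd(4071, 6785, 1829).
4071 = 3 × 23 × 59
6785 = 5 × 23 × 59
1829 = 31 × 59
gcd(4071, 6785, 1829) = 59.
Total pieces = 4071/59 + 6785/59 + 1829/59 = 69 + 115 + 31 = 215.

215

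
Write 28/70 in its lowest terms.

28 = 2^2 × 7
70 = 2 × 5 × 7
gcd(28, 70) = 2 × 7 = 14.
Divide numerator and denominator by 14: 28/70 = 2/5.

2/5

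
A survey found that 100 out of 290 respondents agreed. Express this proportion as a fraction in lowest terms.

100 = 2^2 × 5^2
290 = 2 × 5 × 29
gcd(100, 290) = 2 × 5 = 10.
Divide numerator and denominator by 10: 100/290 = 10/29.

10/29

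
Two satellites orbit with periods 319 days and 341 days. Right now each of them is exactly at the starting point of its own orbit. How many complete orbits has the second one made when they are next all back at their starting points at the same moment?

The first common completion time is the LCM of the periods.
319 = 11 × 29
341 = 11 × 31
LCM(319, 341) = 11 × 29 × 31 = 9889.
Orbits for period 341: 9889 / 341 = 29.

29 orbits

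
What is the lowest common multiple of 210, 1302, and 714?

110670

210 = 2 × 3 × 5 × 7
1302 = 2 × 3 × 7 × 31
714 = 2 × 3 × 7 × 17
LCM(210, 1302, 714) = 2 × 3 × 5 × 7 × 17 × 31 = 110670.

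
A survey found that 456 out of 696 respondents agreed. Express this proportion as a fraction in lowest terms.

456 = 2^3 × 3 × 19
696 = 2^3 × 3 × 29
gcd(456, 696) = 2^3 × 3 = 24.
Divide numerator and denominator by 24: 456/696 = 19/29.

19/29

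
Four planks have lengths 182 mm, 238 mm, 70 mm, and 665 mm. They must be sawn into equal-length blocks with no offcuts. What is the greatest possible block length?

This is the greatest common divisor of 182, 238, 70, and 665.
182 = 2 × 7 × 13
238 = 2 × 7 × 17
70 = 2 × 5 × 7
665 = 5 × 7 × 19
gcd(182, 238, 70, 665) = 7.

7 mm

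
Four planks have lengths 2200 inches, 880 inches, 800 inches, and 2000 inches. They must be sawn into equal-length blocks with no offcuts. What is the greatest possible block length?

40 inches

The block length must divide every plank, so the greatest is gcd(2200, 880, 800, 2000).
2200 = 2^3 × 5^2 × 11
880 = 2^4 × 5 × 11
800 = 2^5 × 5^2
2000 = 2^4 × 5^3
gcd(2200, 880, 800, 2000) = 2^3 × 5 = 40.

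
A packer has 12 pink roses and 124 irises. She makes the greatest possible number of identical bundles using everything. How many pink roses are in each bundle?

Number of bundles = gcd(12, 124).
12 = 2^2 × 3
124 = 2^2 × 31
gcd(12, 124) = 2^2 = 4.
pink roses per bundle = 12 / 4 = 3.

3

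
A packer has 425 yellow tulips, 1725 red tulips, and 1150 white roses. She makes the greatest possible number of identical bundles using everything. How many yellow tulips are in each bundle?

Number of bundles = gcd(425, 1725, 1150).
425 = 5^2 × 17
1725 = 3 × 5^2 × 23
1150 = 2 × 5^2 × 23
gcd(425, 1725, 1150) = 5^2 = 25.
yellow tulips per bundle = 425 / 25 = 17.

17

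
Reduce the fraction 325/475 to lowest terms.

325 = 5^2 × 13
475 = 5^2 × 19
gcd(325, 475) = 5^2 = 25.
Divide numerator and denominator by 25: 325/475 = 13/19.

13/19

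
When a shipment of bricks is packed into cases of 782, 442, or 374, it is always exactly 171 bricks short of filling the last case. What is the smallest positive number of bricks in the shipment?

Being 171 short of a full case of size k means N ≡ −171 (mod k), i.e. N + 171 is a multiple of each size.
782 = 2 × 17 × 23
442 = 2 × 13 × 17
374 = 2 × 11 × 17
LCM(782, 442, 374) = 2 × 11 × 13 × 17 × 23 = 111826.
Smallest positive N is 111826 − 171 = 111655.

111655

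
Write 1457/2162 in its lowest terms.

1457 = 31 × 47
2162 = 2 × 23 × 47
gcd(1457, 2162) = 47.
Divide numerator and denominator by 47: 1457/2162 = 31/46.

31/46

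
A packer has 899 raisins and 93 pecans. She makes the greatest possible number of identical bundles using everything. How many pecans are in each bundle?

Number of bundles = gcd(899, 93).
899 = 29 × 31
93 = 3 × 31
gcd(899, 93) = 31.
pecans per bundle = 93 / 31 = 3.

3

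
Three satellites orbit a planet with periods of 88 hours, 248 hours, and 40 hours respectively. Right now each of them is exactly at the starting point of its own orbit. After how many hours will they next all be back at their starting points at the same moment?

The first simultaneous occurrence is after LCM of the individual periods.
88 = 2^3 × 11
248 = 2^3 × 31
40 = 2^3 × 5
LCM(88, 248, 40) = 2^3 × 5 × 11 × 31 = 13640.

13640 hours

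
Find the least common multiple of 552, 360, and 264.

552 = 2^3 × 3 × 23
360 = 2^3 × 3^2 × 5
264 = 2^3 × 3 × 11
LCM(552, 360, 264) = 2^3 × 3^2 × 5 × 11 × 23 = 91080.

91080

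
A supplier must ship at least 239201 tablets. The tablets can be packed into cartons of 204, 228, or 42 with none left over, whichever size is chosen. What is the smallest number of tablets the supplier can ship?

244188

The number of tablets must be a common multiple of 204, 228, and 42, so a multiple of their LCM.
204 = 2^2 × 3 × 17
228 = 2^2 × 3 × 19
42 = 2 × 3 × 7
LCM(204, 228, 42) = 2^2 × 3 × 7 × 17 × 19 = 27132.
Smallest multiple of 27132 that is ≥ 239201: ⌈239201/27132⌉ × 27132 = 9 × 27132 = 244188.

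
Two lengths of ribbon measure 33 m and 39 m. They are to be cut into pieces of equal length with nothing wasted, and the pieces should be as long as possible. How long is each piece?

3 m

The greatest length dividing all of 33 and 39 is their gcd.
33 = 3 × 11
39 = 3 × 13
gcd(33, 39) = 3.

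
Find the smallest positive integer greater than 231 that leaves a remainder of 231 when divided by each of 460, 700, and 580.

N − 231 must be a common multiple of 460, 700, and 580.
460 = 2^2 × 5 × 23
700 = 2^2 × 5^2 × 7
580 = 2^2 × 5 × 29
LCM(460, 700, 580) = 2^2 × 5^2 × 7 × 23 × 29 = 466900.
Smallest N > 231 is LCM + 231 = 466900 + 231 = 467131.

467131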